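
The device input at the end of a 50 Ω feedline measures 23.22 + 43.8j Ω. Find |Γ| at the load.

Γ = (Z_L − Z_0)/(Z_L + Z_0) = (-26.78 + j43.8)/(73.22 + j43.8)
|Γ| = 51.3/85.3

|Γ| ≈ 0.602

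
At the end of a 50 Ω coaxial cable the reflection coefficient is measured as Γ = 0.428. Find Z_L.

Z_L ≈ 125 Ω

Z_L = Z_0·(1 + Γ)/(1 − Γ) = 50·(1.43)/(0.572)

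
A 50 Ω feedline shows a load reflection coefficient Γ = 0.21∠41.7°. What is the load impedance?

Z_L = Z_0·(1 + Γ)/(1 − Γ) = 50·(1.16 + j0.14)/(0.843 − j0.14)

Z_L ≈ 65.4 + j19.1 Ω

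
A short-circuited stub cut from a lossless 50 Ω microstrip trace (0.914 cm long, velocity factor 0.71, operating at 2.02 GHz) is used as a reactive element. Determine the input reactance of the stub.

λ = v/f = 0.71·c / 2.02 GHz = 0.105 m
βl = 2π·l/λ = 2π × 0.0867 = 31.2°
tan(βl) = 0.606
For a short-circuited stub, Z_in = jZ_0·tan(βl)

X_in ≈ 30.3 Ω (inductive)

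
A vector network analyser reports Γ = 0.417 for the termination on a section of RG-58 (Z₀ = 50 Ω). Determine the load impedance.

Z_L ≈ 122 Ω

Z_L = Z_0·(1 + Γ)/(1 − Γ) = 50·(1.42)/(0.583)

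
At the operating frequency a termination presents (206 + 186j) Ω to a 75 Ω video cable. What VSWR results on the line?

VSWR ≈ 5.16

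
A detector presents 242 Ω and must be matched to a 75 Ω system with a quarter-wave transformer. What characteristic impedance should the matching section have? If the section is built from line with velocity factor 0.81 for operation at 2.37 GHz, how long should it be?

Z_qwt ≈ 135 Ω; length ≈ 2.56 cm

Z_qwt = √(Z_0·R_L) = √(75 × 242) = √18150
λ = 0.81·c/f = 0.103 m, so l = λ/4 = 0.0256 m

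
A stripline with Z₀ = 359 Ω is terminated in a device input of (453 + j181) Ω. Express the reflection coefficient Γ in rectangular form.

Γ = (Z_L − Z_0)/(Z_L + Z_0) = (94 + j181)/(812 + j181)

Γ ≈ 0.158 + j0.188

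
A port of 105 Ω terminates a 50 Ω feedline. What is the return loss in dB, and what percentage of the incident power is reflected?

Γ = (105 − 50)/(105 + 50) = 0.355
RL = −20·log₁₀(0.355) = 9 dB
P_refl/P_inc = |Γ|² = 0.126

RL ≈ 9 dB; 12.6% of incident power reflected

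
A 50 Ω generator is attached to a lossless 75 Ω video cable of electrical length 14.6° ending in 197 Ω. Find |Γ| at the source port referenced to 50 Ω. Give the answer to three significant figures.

|Γ| ≈ 0.584

tan(βl) = 0.26
Z_in = Z_0·(Z_L + jZ_0·tanβl)/(Z_0 + jZ_L·tanβl) = 143 − j78.5 Ω
Γ_s = (Z_in − Z_s)/(Z_in + Z_s) = (93.3 − j78.5)/(193 − j78.5), |Γ_s| = 0.584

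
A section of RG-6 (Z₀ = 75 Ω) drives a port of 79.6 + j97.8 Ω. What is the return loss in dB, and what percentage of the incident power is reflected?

Γ = (4.6 + j97.8)/(154.6 + j97.8), |Γ| = 0.535
RL = −20·log₁₀(0.535) = 5.43 dB
P_refl/P_inc = |Γ|² = 0.286

RL ≈ 5.43 dB; 28.6% of incident power reflected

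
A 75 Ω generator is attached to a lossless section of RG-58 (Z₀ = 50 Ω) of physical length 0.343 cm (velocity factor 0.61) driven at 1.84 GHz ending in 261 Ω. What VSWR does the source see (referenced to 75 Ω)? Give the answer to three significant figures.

λ = v/f = 0.61·c / 1.84 GHz = 0.0995 m
βl = 2π·l/λ = 2π × 0.0345 = 12.4°
tan(βl) = 0.22
Z_in = Z_0·(Z_L + jZ_0·tanβl)/(Z_0 + jZ_L·tanβl) = 118 − j125 Ω
Γ_s = (Z_in − Z_s)/(Z_in + Z_s) = (42.9 − j125)/(193 − j125), |Γ_s| = 0.574
VSWR = (1 + |Γ_s|)/(1 − |Γ_s|)

VSWR ≈ 3.69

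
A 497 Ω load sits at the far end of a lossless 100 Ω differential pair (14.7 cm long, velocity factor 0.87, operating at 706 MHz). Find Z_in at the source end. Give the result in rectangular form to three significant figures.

λ = v/f = 0.87·c / 706 MHz = 0.37 m
βl = 2π·l/λ = 2π × 0.398 = 143°
tan(βl) = tan(143°) = -0.75
Z_in = Z_0·(Z_L + jZ_0·tanβl)/(Z_0 + jZ_L·tanβl)
     = 100·(497 − j75)/(100 − j373)

Z_in ≈ 52.2 + j119 Ω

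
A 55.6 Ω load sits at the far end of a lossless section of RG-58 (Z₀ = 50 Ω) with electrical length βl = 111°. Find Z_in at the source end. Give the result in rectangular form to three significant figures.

Z_in ≈ 46.1 + j3.28 Ω

tan(βl) = tan(111°) = -2.61
Z_in = Z_0·(Z_L + jZ_0·tanβl)/(Z_0 + jZ_L·tanβl)
     = 50·(55.6 − j130)/(50 − j145)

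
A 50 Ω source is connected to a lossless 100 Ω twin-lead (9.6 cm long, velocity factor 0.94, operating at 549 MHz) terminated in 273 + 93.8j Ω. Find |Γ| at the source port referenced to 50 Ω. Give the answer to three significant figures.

|Γ| ≈ 0.484

λ = v/f = 0.94·c / 549 MHz = 0.514 m
βl = 2π·l/λ = 2π × 0.187 = 67.3°
tan(βl) = 2.39
Z_in = Z_0·(Z_L + jZ_0·tanβl)/(Z_0 + jZ_L·tanβl) = 41.5 − j49.8 Ω
Γ_s = (Z_in − Z_s)/(Z_in + Z_s) = (-8.45 − j49.8)/(91.5 − j49.8), |Γ_s| = 0.484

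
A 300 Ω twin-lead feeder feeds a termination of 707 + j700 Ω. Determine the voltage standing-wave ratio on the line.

Γ = (Z_L − Z_0)/(Z_L + Z_0) = (407 + j700)/(1007 + j700)
|Γ| = 810/1230 = 0.66
VSWR = (1 + |Γ|)/(1 − |Γ|) = 1.66/0.34

VSWR ≈ 4.89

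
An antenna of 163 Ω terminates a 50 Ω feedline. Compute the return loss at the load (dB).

RL ≈ 5.51 dB

Γ = (163 − 50)/(163 + 50) = 0.531
RL = −20·log₁₀|Γ| = −20·log₁₀(0.531)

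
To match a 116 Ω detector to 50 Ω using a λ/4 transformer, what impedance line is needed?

Z_qwt = √(Z_0·R_L) = √(50 × 116) = √5800

Z_qwt ≈ 76.2 Ω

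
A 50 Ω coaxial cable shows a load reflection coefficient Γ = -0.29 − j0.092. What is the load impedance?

Z_L = Z_0·(1 + Γ)/(1 − Γ) = 50·(0.71 − j0.092)/(1.29 + j0.092)

Z_L ≈ 27.1 − j5.5 Ω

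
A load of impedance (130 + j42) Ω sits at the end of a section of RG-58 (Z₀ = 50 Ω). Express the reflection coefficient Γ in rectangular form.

Γ = (Z_L − Z_0)/(Z_L + Z_0) = (80 + j42)/(180 + j42)

Γ ≈ 0.473 + j0.123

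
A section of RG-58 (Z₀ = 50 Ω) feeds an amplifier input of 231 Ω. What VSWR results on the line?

VSWR ≈ 4.62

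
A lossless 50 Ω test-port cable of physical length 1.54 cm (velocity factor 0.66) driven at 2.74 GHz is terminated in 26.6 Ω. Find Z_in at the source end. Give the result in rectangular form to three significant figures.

Z_in ≈ 82.9 + j25 Ω

λ = v/f = 0.66·c / 2.74 GHz = 0.0723 m
βl = 2π·l/λ = 2π × 0.213 = 76.7°
tan(βl) = tan(76.7°) = 4.24
Z_in = Z_0·(Z_L + jZ_0·tanβl)/(Z_0 + jZ_L·tanβl)
     = 50·(26.6 + j212)/(50 + j113)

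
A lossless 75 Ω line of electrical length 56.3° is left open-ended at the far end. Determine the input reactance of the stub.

tan(βl) = 1.5
For an open-ended stub, Z_in = −jZ_0·cot(βl) = −jZ_0/tan(βl)

X_in ≈ -50 Ω (capacitive)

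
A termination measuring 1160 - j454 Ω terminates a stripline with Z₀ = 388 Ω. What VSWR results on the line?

Γ = (Z_L − Z_0)/(Z_L + Z_0) = (772 − j454)/(1548 − j454)
|Γ| = 896/1610 = 0.555
VSWR = (1 + |Γ|)/(1 − |Γ|) = 1.56/0.445

VSWR ≈ 3.5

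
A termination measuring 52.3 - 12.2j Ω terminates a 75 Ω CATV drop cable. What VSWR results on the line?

VSWR ≈ 1.5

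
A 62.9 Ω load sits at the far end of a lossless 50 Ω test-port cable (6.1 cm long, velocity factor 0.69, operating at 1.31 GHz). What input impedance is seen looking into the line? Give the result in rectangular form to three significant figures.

Z_in ≈ 50.3 + j11.5 Ω

λ = v/f = 0.69·c / 1.31 GHz = 0.158 m
βl = 2π·l/λ = 2π × 0.386 = 139°
tan(βl) = tan(139°) = -0.87
Z_in = Z_0·(Z_L + jZ_0·tanβl)/(Z_0 + jZ_L·tanβl)
     = 50·(62.9 − j43.5)/(50 − j54.7)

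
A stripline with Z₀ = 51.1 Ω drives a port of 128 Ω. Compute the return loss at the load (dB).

Γ = (128 − 51.1)/(128 + 51.1) = 0.429
RL = −20·log₁₀|Γ| = −20·log₁₀(0.429)

RL ≈ 7.34 dB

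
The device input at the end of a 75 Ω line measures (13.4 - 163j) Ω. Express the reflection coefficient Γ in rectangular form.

Γ ≈ 0.614 − j0.711

Γ = (Z_L − Z_0)/(Z_L + Z_0) = (-61.6 − j163)/(88.4 − j163)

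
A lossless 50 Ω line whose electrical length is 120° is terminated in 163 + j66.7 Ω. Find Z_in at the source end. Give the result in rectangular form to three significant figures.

tan(βl) = tan(120°) = -1.73
Z_in = Z_0·(Z_L + jZ_0·tanβl)/(Z_0 + jZ_L·tanβl)
     = 50·(163 − j19.9)/(166 − j282)

Z_in ≈ 15.2 + j19.9 Ω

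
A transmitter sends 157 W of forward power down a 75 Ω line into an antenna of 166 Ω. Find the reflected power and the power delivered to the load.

Γ = (166 − 75)/(166 + 75) = 0.378
|Γ|² = 0.143
P_refl = |Γ|²·P_inc = 22.4 W, P_del = (1 − |Γ|²)·P_inc = 135 W

P_reflected ≈ 22.4 W; P_delivered ≈ 135 W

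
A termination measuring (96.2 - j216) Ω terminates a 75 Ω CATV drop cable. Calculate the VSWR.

Γ = (Z_L − Z_0)/(Z_L + Z_0) = (21.2 − j216)/(171.2 − j216)
|Γ| = 217/276 = 0.787
VSWR = (1 + |Γ|)/(1 − |Γ|) = 1.79/0.213

VSWR ≈ 8.41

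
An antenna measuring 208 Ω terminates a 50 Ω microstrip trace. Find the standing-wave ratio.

Γ = (208 − 50)/(208 + 50) = 0.612
VSWR = (1 + 0.612)/(1 − 0.612)

VSWR ≈ 4.16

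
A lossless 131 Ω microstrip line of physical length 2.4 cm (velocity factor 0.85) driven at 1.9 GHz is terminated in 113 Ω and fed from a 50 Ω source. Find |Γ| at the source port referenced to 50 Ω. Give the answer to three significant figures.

|Γ| ≈ 0.487

λ = v/f = 0.85·c / 1.9 GHz = 0.134 m
βl = 2π·l/λ = 2π × 0.179 = 64.4°
tan(βl) = 2.08
Z_in = Z_0·(Z_L + jZ_0·tanβl)/(Z_0 + jZ_L·tanβl) = 143 + j16.5 Ω
Γ_s = (Z_in − Z_s)/(Z_in + Z_s) = (92.7 + j16.5)/(193 + j16.5), |Γ_s| = 0.487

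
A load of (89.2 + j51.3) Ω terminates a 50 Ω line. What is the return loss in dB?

RL ≈ 7.23 dB

Γ = (39.2 + j51.3)/(139.2 + j51.3), |Γ| = 0.435
RL = −20·log₁₀|Γ| = −20·log₁₀(0.435)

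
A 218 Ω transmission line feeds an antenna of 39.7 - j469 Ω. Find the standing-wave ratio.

Γ = (Z_L − Z_0)/(Z_L + Z_0) = (-178.3 − j469)/(257.7 − j469)
|Γ| = 502/535 = 0.938
VSWR = (1 + |Γ|)/(1 − |Γ|) = 1.94/0.0624

VSWR ≈ 31.1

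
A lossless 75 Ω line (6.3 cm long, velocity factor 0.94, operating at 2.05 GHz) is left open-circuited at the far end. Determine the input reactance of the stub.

λ = v/f = 0.94·c / 2.05 GHz = 0.138 m
βl = 2π·l/λ = 2π × 0.458 = 165°
tan(βl) = -0.27
For an open-circuited stub, Z_in = −jZ_0·cot(βl) = −jZ_0/tan(βl)

X_in ≈ 277 Ω (inductive)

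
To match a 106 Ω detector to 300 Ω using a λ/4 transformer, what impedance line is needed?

Z_qwt = √(Z_0·R_L) = √(300 × 106) = √31800

Z_qwt ≈ 178 Ω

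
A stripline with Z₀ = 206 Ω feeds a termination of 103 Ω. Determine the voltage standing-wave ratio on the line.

For a purely resistive load, VSWR = R_L/Z_0 or Z_0/R_L (whichever > 1) = 206/103

VSWR ≈ 2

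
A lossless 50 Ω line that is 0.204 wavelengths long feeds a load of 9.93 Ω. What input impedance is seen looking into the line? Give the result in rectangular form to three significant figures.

βl = 2π × 0.204 = 73.4°
tan(βl) = tan(73.4°) = 3.36
Z_in = Z_0·(Z_L + jZ_0·tanβl)/(Z_0 + jZ_L·tanβl)
     = 50·(9.93 + j168)/(50 + j33.4)

Z_in ≈ 84.5 + j112 Ω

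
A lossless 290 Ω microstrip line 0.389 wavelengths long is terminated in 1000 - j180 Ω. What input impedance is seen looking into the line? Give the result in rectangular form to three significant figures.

βl = 2π × 0.389 = 140°
tan(βl) = tan(140°) = -0.838
Z_in = Z_0·(Z_L + jZ_0·tanβl)/(Z_0 + jZ_L·tanβl)
     = 290·(1000 − j423)/(139 − j838)

Z_in ≈ 198 + j313 Ω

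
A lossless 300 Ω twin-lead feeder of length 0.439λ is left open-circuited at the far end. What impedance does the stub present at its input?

βl = 2π × 0.439 = 158°
tan(βl) = -0.403
For an open-circuited stub, Z_in = −jZ_0·cot(βl) = −jZ_0/tan(βl)

Z_in ≈ +j744 Ω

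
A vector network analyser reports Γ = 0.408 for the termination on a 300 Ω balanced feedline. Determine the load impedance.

Z_L ≈ 714 Ω

Z_L = Z_0·(1 + Γ)/(1 − Γ) = 300·(1.41)/(0.592)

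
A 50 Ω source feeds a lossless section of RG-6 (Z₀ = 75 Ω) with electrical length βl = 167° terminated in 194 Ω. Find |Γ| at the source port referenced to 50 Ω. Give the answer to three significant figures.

tan(βl) = -0.231
Z_in = Z_0·(Z_L + jZ_0·tanβl)/(Z_0 + jZ_L·tanβl) = 151 + j72.6 Ω
Γ_s = (Z_in − Z_s)/(Z_in + Z_s) = (101 + j72.6)/(201 + j72.6), |Γ_s| = 0.582

|Γ| ≈ 0.582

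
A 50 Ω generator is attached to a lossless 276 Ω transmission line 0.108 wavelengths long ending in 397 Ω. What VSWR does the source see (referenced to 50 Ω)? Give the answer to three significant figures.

VSWR ≈ 6.35

βl = 2π × 0.108 = 38.9°
tan(βl) = 0.806
Z_in = Z_0·(Z_L + jZ_0·tanβl)/(Z_0 + jZ_L·tanβl) = 279 − j101 Ω
Γ_s = (Z_in − Z_s)/(Z_in + Z_s) = (229 − j101)/(329 − j101), |Γ_s| = 0.728
VSWR = (1 + |Γ_s|)/(1 − |Γ_s|)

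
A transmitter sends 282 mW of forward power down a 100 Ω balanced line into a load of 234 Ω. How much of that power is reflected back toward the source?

P_reflected ≈ 45.4 mW

Γ = (234 − 100)/(234 + 100) = 0.401
|Γ|² = 0.161
P_refl = |Γ|²·P_inc = 45.4 mW, P_del = (1 − |Γ|²)·P_inc = 237 mW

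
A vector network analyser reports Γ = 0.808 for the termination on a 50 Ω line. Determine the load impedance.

Z_L = Z_0·(1 + Γ)/(1 − Γ) = 50·(1.81)/(0.192)

Z_L ≈ 471 Ω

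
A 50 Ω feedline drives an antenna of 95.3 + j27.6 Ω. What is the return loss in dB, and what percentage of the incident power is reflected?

Γ = (45.3 + j27.6)/(145.3 + j27.6), |Γ| = 0.359
RL = −20·log₁₀(0.359) = 8.91 dB
P_refl/P_inc = |Γ|² = 0.129

RL ≈ 8.91 dB; 12.9% of incident power reflected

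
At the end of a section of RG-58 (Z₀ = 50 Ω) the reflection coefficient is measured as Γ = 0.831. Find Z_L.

Z_L ≈ 542 Ω

Z_L = Z_0·(1 + Γ)/(1 − Γ) = 50·(1.83)/(0.169)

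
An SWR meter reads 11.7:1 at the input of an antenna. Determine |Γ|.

|Γ| ≈ 0.843

|Γ| = (S − 1)/(S + 1) = (11.7 − 1)/(11.7 + 1) = 10.7/12.7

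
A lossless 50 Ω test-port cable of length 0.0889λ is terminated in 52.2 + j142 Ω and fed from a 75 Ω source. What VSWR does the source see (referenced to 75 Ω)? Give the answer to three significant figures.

βl = 2π × 0.0889 = 32°
tan(βl) = 0.625
Z_in = Z_0·(Z_L + jZ_0·tanβl)/(Z_0 + jZ_L·tanβl) = 70.7 − j164 Ω
Γ_s = (Z_in − Z_s)/(Z_in + Z_s) = (-4.26 − j164)/(146 − j164), |Γ_s| = 0.748
VSWR = (1 + |Γ_s|)/(1 − |Γ_s|)

VSWR ≈ 6.93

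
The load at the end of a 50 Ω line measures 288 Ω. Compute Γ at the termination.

Γ = 0.704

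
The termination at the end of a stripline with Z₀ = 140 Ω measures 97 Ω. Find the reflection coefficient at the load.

Γ = (Z_L − Z_0)/(Z_L + Z_0) = (97 − 140)/(97 + 140) = -43/237

Γ = -0.181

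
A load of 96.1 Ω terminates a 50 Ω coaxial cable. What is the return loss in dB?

RL ≈ 10 dB

Γ = (96.1 − 50)/(96.1 + 50) = 0.316
RL = −20·log₁₀|Γ| = −20·log₁₀(0.316)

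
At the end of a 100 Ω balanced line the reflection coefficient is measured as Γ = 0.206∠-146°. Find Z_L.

Z_L ≈ 69.2 − j16.6 Ω

Z_L = Z_0·(1 + Γ)/(1 − Γ) = 100·(0.829 − j0.115)/(1.17 + j0.115)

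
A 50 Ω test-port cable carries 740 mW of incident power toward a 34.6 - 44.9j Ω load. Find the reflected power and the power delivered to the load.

P_reflected ≈ 182 mW; P_delivered ≈ 558 mW

|Γ| = |(-15.4 − j44.9)/(84.6 − j44.9)| = 0.496
|Γ|² = 0.246
P_refl = |Γ|²·P_inc = 182 mW, P_del = (1 − |Γ|²)·P_inc = 558 mW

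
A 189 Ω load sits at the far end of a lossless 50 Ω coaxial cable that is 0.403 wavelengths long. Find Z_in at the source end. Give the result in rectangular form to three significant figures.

βl = 2π × 0.403 = 145°
tan(βl) = tan(145°) = -0.698
Z_in = Z_0·(Z_L + jZ_0·tanβl)/(Z_0 + jZ_L·tanβl)
     = 50·(189 − j34.9)/(50 − j132)

Z_in ≈ 35.3 + j58.2 Ω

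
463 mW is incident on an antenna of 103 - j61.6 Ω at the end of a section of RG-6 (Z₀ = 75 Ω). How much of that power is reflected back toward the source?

|Γ| = |(28 − j61.6)/(178 − j61.6)| = 0.359
|Γ|² = 0.129
P_refl = |Γ|²·P_inc = 59.8 mW, P_del = (1 − |Γ|²)·P_inc = 403 mW

P_reflected ≈ 59.8 mW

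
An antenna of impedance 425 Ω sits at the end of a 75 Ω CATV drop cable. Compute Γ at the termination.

Γ = (Z_L − Z_0)/(Z_L + Z_0) = (425 − 75)/(425 + 75) = 350/500

Γ = 0.7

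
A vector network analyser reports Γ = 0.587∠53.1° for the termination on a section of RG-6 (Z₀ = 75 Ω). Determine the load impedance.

Z_L ≈ 76.8 + j110 Ω

Z_L = Z_0·(1 + Γ)/(1 − Γ) = 75·(1.35 + j0.469)/(0.648 − j0.469)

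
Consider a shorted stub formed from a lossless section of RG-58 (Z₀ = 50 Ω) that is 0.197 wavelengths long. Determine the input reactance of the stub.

βl = 2π × 0.197 = 70.9°
tan(βl) = 2.89
For a shorted stub, Z_in = jZ_0·tan(βl)

X_in ≈ 145 Ω (inductive)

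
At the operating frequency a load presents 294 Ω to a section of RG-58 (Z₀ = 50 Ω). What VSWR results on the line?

VSWR ≈ 5.88

Γ = (294 − 50)/(294 + 50) = 0.709
VSWR = (1 + 0.709)/(1 − 0.709)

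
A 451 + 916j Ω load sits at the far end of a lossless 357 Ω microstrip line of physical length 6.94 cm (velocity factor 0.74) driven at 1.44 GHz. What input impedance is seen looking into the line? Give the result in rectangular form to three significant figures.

λ = v/f = 0.74·c / 1.44 GHz = 0.154 m
βl = 2π·l/λ = 2π × 0.45 = 162°
tan(βl) = tan(162°) = -0.324
Z_in = Z_0·(Z_L + jZ_0·tanβl)/(Z_0 + jZ_L·tanβl)
     = 357·(451 + j800)/(654 − j146)

Z_in ≈ 142 + j469 Ω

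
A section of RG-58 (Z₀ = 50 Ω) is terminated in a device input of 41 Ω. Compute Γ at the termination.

Γ = (Z_L − Z_0)/(Z_L + Z_0) = (41 − 50)/(41 + 50) = -9/91

Γ = -0.0989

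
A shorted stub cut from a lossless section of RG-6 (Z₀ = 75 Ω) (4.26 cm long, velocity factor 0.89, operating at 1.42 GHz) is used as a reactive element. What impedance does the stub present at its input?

Z_in ≈ +j506 Ω

λ = v/f = 0.89·c / 1.42 GHz = 0.188 m
βl = 2π·l/λ = 2π × 0.227 = 81.6°
tan(βl) = 6.74
For a shorted stub, Z_in = jZ_0·tan(βl)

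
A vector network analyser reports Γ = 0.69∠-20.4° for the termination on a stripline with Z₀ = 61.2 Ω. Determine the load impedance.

Z_L = Z_0·(1 + Γ)/(1 − Γ) = 61.2·(1.65 − j0.241)/(0.353 + j0.241)

Z_L ≈ 176 − j161 Ω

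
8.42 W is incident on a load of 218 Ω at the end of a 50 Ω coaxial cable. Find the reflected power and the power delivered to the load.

Γ = (218 − 50)/(218 + 50) = 0.627
|Γ|² = 0.393
P_refl = |Γ|²·P_inc = 3.31 W, P_del = (1 − |Γ|²)·P_inc = 5.11 W

P_reflected ≈ 3.31 W; P_delivered ≈ 5.11 W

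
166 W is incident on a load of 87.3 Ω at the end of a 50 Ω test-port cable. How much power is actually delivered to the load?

Γ = (87.3 − 50)/(87.3 + 50) = 0.272
|Γ|² = 0.0738
P_refl = |Γ|²·P_inc = 12.3 W, P_del = (1 − |Γ|²)·P_inc = 154 W

P_delivered ≈ 154 W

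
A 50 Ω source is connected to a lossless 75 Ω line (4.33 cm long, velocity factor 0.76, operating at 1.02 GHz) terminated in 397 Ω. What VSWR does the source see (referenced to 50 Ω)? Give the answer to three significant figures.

VSWR ≈ 4.08

λ = v/f = 0.76·c / 1.02 GHz = 0.224 m
βl = 2π·l/λ = 2π × 0.194 = 69.7°
tan(βl) = 2.71
Z_in = Z_0·(Z_L + jZ_0·tanβl)/(Z_0 + jZ_L·tanβl) = 16 − j26.6 Ω
Γ_s = (Z_in − Z_s)/(Z_in + Z_s) = (-34 − j26.6)/(66 − j26.6), |Γ_s| = 0.606
VSWR = (1 + |Γ_s|)/(1 − |Γ_s|)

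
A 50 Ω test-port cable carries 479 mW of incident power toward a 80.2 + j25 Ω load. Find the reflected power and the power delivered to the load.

P_reflected ≈ 41.9 mW; P_delivered ≈ 437 mW

|Γ| = |(30.2 + j25)/(130.2 + j25)| = 0.296
|Γ|² = 0.0874
P_refl = |Γ|²·P_inc = 41.9 mW, P_del = (1 − |Γ|²)·P_inc = 437 mW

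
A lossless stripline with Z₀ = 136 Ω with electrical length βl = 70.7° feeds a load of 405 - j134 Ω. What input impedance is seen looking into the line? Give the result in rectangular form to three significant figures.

tan(βl) = tan(70.7°) = 2.86
Z_in = Z_0·(Z_L + jZ_0·tanβl)/(Z_0 + jZ_L·tanβl)
     = 136·(405 + j254)/(519 + j1160)

Z_in ≈ 42.7 − j28.5 Ω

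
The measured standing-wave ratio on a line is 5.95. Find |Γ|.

|Γ| ≈ 0.712

|Γ| = (S − 1)/(S + 1) = (5.95 − 1)/(5.95 + 1) = 4.95/6.95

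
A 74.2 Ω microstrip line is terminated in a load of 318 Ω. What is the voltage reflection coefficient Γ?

Γ = (Z_L − Z_0)/(Z_L + Z_0) = (318 − 74.2)/(318 + 74.2) = 243.8/392.2

Γ = 0.622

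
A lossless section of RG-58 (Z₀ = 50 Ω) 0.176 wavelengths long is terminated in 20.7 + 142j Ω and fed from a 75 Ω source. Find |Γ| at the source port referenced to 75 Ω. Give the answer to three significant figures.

βl = 2π × 0.176 = 63.4°
tan(βl) = 1.99
Z_in = Z_0·(Z_L + jZ_0·tanβl)/(Z_0 + jZ_L·tanβl) = 4.59 − j51 Ω
Γ_s = (Z_in − Z_s)/(Z_in + Z_s) = (-70.4 − j51)/(79.6 − j51), |Γ_s| = 0.92

|Γ| ≈ 0.92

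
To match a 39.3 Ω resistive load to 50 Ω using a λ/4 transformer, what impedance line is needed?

Z_qwt = √(Z_0·R_L) = √(50 × 39.3) = √1965

Z_qwt ≈ 44.3 Ω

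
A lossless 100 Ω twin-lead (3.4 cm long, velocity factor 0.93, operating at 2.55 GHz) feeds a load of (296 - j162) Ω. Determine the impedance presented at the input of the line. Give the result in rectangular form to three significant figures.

λ = v/f = 0.93·c / 2.55 GHz = 0.109 m
βl = 2π·l/λ = 2π × 0.311 = 112°
tan(βl) = tan(112°) = -2.49
Z_in = Z_0·(Z_L + jZ_0·tanβl)/(Z_0 + jZ_L·tanβl)
     = 100·(296 − j411)/(-304 − j737)

Z_in ≈ 33.5 + j53.9 Ω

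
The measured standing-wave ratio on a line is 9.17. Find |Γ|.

|Γ| = (S − 1)/(S + 1) = (9.17 − 1)/(9.17 + 1) = 8.17/10.2

|Γ| ≈ 0.803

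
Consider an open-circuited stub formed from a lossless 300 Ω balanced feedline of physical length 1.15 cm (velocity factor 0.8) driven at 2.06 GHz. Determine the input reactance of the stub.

X_in ≈ -420 Ω (capacitive)

λ = v/f = 0.8·c / 2.06 GHz = 0.117 m
βl = 2π·l/λ = 2π × 0.0987 = 35.5°
tan(βl) = 0.714
For an open-circuited stub, Z_in = −jZ_0·cot(βl) = −jZ_0/tan(βl)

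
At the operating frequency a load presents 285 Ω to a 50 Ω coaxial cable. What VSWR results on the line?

VSWR ≈ 5.7

Γ = (285 − 50)/(285 + 50) = 0.701
VSWR = (1 + 0.701)/(1 − 0.701)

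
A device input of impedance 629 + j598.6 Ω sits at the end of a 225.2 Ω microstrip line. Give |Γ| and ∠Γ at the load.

Γ = (Z_L − Z_0)/(Z_L + Z_0) = (403.8 + j598.6)/(854.2 + j598.6)
|Γ| = 722/1040 = 0.692

Γ ≈ 0.692 ∠ 21°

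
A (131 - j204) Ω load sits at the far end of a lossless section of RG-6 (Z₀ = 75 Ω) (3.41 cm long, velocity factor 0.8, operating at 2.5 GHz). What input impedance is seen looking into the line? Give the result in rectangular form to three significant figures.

λ = v/f = 0.8·c / 2.5 GHz = 0.096 m
βl = 2π·l/λ = 2π × 0.355 = 128°
tan(βl) = tan(128°) = -1.29
Z_in = Z_0·(Z_L + jZ_0·tanβl)/(Z_0 + jZ_L·tanβl)
     = 75·(131 − j300)/(-187 − j168)

Z_in ≈ 30.8 + j92.6 Ω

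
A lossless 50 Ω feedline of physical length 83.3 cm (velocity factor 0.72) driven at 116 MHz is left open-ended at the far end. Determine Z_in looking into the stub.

λ = v/f = 0.72·c / 116 MHz = 1.86 m
βl = 2π·l/λ = 2π × 0.447 = 161°
tan(βl) = -0.343
For an open-ended stub, Z_in = −jZ_0·cot(βl) = −jZ_0/tan(βl)

Z_in ≈ +j146 Ω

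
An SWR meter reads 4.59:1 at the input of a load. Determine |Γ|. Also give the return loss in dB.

|Γ| ≈ 0.642; return loss ≈ 3.85 dB

|Γ| = (S − 1)/(S + 1) = (4.59 − 1)/(4.59 + 1) = 3.59/5.59
RL = −20·log₁₀|Γ| = −20·log₁₀(0.642)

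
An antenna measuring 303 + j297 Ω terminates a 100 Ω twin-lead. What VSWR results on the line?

Γ = (Z_L − Z_0)/(Z_L + Z_0) = (203 + j297)/(403 + j297)
|Γ| = 360/501 = 0.719
VSWR = (1 + |Γ|)/(1 − |Γ|) = 1.72/0.281

VSWR ≈ 6.11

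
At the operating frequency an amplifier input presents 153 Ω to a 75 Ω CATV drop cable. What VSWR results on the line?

Γ = (153 − 75)/(153 + 75) = 0.342
VSWR = (1 + 0.342)/(1 − 0.342)

VSWR ≈ 2.04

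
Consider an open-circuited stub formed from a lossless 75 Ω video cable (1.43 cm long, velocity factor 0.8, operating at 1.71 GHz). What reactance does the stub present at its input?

X_in ≈ -101 Ω (capacitive)

λ = v/f = 0.8·c / 1.71 GHz = 0.14 m
βl = 2π·l/λ = 2π × 0.102 = 36.7°
tan(βl) = 0.745
For an open-circuited stub, Z_in = −jZ_0·cot(βl) = −jZ_0/tan(βl)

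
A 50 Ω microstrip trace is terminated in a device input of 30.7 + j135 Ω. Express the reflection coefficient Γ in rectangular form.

Γ ≈ 0.674 + j0.546

Γ = (Z_L − Z_0)/(Z_L + Z_0) = (-19.3 + j135)/(80.7 + j135)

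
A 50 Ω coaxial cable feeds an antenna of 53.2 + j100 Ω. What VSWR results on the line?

VSWR ≈ 5.58

Γ = (Z_L − Z_0)/(Z_L + Z_0) = (3.2 + j100)/(103.2 + j100)
|Γ| = 100/144 = 0.696
VSWR = (1 + |Γ|)/(1 − |Γ|) = 1.7/0.304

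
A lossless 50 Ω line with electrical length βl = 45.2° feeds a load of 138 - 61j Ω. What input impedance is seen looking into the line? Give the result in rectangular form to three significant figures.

tan(βl) = tan(45.2°) = 1.01
Z_in = Z_0·(Z_L + jZ_0·tanβl)/(Z_0 + jZ_L·tanβl)
     = 50·(138 − j10.6)/(111 + j139)

Z_in ≈ 21.9 − j32.1 Ω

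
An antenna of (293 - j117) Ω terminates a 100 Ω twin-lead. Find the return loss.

RL ≈ 5.19 dB

Γ = (193 − j117)/(393 − j117), |Γ| = 0.55
RL = −20·log₁₀|Γ| = −20·log₁₀(0.55)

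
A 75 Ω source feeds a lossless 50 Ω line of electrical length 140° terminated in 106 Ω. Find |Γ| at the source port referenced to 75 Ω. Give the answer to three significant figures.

|Γ| ≈ 0.383

tan(βl) = -0.839
Z_in = Z_0·(Z_L + jZ_0·tanβl)/(Z_0 + jZ_L·tanβl) = 43.4 + j35.2 Ω
Γ_s = (Z_in − Z_s)/(Z_in + Z_s) = (-31.6 + j35.2)/(118 + j35.2), |Γ_s| = 0.383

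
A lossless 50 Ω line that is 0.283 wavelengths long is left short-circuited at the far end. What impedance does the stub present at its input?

Z_in ≈ −j238 Ω

βl = 2π × 0.283 = 102°
tan(βl) = -4.75
For a short-circuited stub, Z_in = jZ_0·tan(βl)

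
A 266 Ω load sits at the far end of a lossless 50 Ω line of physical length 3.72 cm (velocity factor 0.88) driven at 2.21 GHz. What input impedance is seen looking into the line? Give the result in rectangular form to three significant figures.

λ = v/f = 0.88·c / 2.21 GHz = 0.119 m
βl = 2π·l/λ = 2π × 0.311 = 112°
tan(βl) = tan(112°) = -2.46
Z_in = Z_0·(Z_L + jZ_0·tanβl)/(Z_0 + jZ_L·tanβl)
     = 50·(266 − j123)/(50 − j655)

Z_in ≈ 10.9 + j19.5 Ω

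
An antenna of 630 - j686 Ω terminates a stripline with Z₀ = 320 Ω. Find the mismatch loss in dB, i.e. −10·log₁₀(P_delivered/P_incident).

mismatch loss ≈ 2.31 dB

Γ = (310 − j686)/(950 − j686), |Γ| = 0.642
|Γ|² = 0.413, so P_del/P_inc = 1 − |Γ|² = 0.587
ML = −10·log₁₀(1 − |Γ|²)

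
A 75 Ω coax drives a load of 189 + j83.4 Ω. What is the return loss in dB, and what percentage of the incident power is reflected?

RL ≈ 5.85 dB; 26% of incident power reflected

Γ = (114 + j83.4)/(264 + j83.4), |Γ| = 0.51
RL = −20·log₁₀(0.51) = 5.85 dB
P_refl/P_inc = |Γ|² = 0.26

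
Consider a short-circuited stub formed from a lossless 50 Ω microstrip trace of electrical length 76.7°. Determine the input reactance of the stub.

X_in ≈ 212 Ω (inductive)

tan(βl) = 4.23
For a short-circuited stub, Z_in = jZ_0·tan(βl)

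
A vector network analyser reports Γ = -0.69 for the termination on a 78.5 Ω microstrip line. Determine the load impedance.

Z_L ≈ 14.4 Ω

Z_L = Z_0·(1 + Γ)/(1 − Γ) = 78.5·(0.31)/(1.69)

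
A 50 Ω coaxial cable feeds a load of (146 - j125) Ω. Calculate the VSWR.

VSWR ≈ 5.21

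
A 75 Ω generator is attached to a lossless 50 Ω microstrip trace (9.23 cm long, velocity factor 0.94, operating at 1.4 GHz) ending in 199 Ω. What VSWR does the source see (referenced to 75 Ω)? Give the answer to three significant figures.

VSWR ≈ 2.89

λ = v/f = 0.94·c / 1.4 GHz = 0.201 m
βl = 2π·l/λ = 2π × 0.458 = 165°
tan(βl) = -0.269
Z_in = Z_0·(Z_L + jZ_0·tanβl)/(Z_0 + jZ_L·tanβl) = 99.5 + j93 Ω
Γ_s = (Z_in − Z_s)/(Z_in + Z_s) = (24.5 + j93)/(175 + j93), |Γ_s| = 0.486
VSWR = (1 + |Γ_s|)/(1 − |Γ_s|)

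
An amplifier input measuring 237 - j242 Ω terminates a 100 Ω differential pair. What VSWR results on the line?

Γ = (Z_L − Z_0)/(Z_L + Z_0) = (137 − j242)/(337 − j242)
|Γ| = 278/415 = 0.67
VSWR = (1 + |Γ|)/(1 − |Γ|) = 1.67/0.33

VSWR ≈ 5.07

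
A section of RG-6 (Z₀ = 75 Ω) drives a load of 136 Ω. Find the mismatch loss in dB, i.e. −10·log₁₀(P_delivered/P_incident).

Γ = (136 − 75)/(136 + 75) = 0.289
|Γ|² = 0.0836, so P_del/P_inc = 1 − |Γ|² = 0.916
ML = −10·log₁₀(1 − |Γ|²)

mismatch loss ≈ 0.379 dB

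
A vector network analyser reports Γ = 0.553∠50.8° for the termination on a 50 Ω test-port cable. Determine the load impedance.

Z_L ≈ 57.2 + j70.6 Ω

Z_L = Z_0·(1 + Γ)/(1 − Γ) = 50·(1.35 + j0.429)/(0.65 − j0.429)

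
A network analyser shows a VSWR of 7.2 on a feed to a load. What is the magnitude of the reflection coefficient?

|Γ| ≈ 0.756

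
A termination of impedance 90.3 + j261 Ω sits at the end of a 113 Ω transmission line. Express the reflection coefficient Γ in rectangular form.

Γ ≈ 0.58 + j0.539

Γ = (Z_L − Z_0)/(Z_L + Z_0) = (-22.7 + j261)/(203.3 + j261)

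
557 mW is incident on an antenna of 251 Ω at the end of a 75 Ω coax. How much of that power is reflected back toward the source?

P_reflected ≈ 162 mW

Γ = (251 − 75)/(251 + 75) = 0.54
|Γ|² = 0.291
P_refl = |Γ|²·P_inc = 162 mW, P_del = (1 − |Γ|²)·P_inc = 395 mW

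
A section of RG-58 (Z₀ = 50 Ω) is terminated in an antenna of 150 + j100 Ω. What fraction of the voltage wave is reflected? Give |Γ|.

|Γ| ≈ 0.632

Γ = (Z_L − Z_0)/(Z_L + Z_0) = (100 + j100)/(200 + j100)
|Γ| = 141/224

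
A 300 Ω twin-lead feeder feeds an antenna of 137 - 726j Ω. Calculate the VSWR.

Γ = (Z_L − Z_0)/(Z_L + Z_0) = (-163 − j726)/(437 − j726)
|Γ| = 744/847 = 0.878
VSWR = (1 + |Γ|)/(1 − |Γ|) = 1.88/0.122

VSWR ≈ 15.4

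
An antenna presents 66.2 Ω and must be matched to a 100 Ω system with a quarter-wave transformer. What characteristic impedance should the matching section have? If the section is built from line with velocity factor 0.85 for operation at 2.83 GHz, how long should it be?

Z_qwt ≈ 81.4 Ω; length ≈ 2.25 cm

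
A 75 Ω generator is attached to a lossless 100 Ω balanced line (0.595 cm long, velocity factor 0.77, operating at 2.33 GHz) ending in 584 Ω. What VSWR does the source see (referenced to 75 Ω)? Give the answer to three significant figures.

VSWR ≈ 7.33

λ = v/f = 0.77·c / 2.33 GHz = 0.0991 m
βl = 2π·l/λ = 2π × 0.06 = 21.6°
tan(βl) = 0.396
Z_in = Z_0·(Z_L + jZ_0·tanβl)/(Z_0 + jZ_L·tanβl) = 106 − j206 Ω
Γ_s = (Z_in − Z_s)/(Z_in + Z_s) = (31.4 − j206)/(181 − j206), |Γ_s| = 0.76
VSWR = (1 + |Γ_s|)/(1 − |Γ_s|)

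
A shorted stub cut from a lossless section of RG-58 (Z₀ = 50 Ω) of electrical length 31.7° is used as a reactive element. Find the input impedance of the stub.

Z_in ≈ +j30.9 Ω

tan(βl) = 0.618
For a shorted stub, Z_in = jZ_0·tan(βl)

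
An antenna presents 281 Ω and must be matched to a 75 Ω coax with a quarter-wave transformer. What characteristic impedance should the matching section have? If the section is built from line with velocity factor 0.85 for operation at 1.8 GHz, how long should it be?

Z_qwt ≈ 145 Ω; length ≈ 3.54 cm

Z_qwt = √(Z_0·R_L) = √(75 × 281) = √21080
λ = 0.85·c/f = 0.142 m, so l = λ/4 = 0.0354 m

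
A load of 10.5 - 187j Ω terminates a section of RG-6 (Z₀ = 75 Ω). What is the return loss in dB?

Γ = (-64.5 − j187)/(85.5 − j187), |Γ| = 0.962
RL = −20·log₁₀|Γ| = −20·log₁₀(0.962)

RL ≈ 0.336 dB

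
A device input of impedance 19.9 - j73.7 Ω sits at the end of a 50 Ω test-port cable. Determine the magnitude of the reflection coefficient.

Γ = (Z_L − Z_0)/(Z_L + Z_0) = (-30.1 − j73.7)/(69.9 − j73.7)
|Γ| = 79.6/102

|Γ| ≈ 0.784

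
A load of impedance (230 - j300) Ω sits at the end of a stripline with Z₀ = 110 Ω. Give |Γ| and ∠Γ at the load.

Γ ≈ 0.713 ∠ -26.8°

Γ = (Z_L − Z_0)/(Z_L + Z_0) = (120 − j300)/(340 − j300)
|Γ| = 323/453 = 0.713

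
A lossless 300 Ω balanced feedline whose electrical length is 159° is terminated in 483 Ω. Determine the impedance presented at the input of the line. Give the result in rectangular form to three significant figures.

Z_in ≈ 401 + j133 Ω

tan(βl) = tan(159°) = -0.384
Z_in = Z_0·(Z_L + jZ_0·tanβl)/(Z_0 + jZ_L·tanβl)
     = 300·(483 − j115)/(300 − j185)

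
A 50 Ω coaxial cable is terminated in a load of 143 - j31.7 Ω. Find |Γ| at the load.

Γ = (Z_L − Z_0)/(Z_L + Z_0) = (93 − j31.7)/(193 − j31.7)
|Γ| = 98.3/196

|Γ| ≈ 0.502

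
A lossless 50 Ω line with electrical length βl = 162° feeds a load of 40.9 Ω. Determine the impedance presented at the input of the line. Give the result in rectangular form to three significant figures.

tan(βl) = tan(162°) = -0.325
Z_in = Z_0·(Z_L + jZ_0·tanβl)/(Z_0 + jZ_L·tanβl)
     = 50·(40.9 − j16.2)/(50 − j13.3)

Z_in ≈ 42.2 − j5.02 Ω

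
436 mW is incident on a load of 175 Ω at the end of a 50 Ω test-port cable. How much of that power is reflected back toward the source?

P_reflected ≈ 135 mW

Γ = (175 − 50)/(175 + 50) = 0.556
|Γ|² = 0.309
P_refl = |Γ|²·P_inc = 135 mW, P_del = (1 − |Γ|²)·P_inc = 301 mW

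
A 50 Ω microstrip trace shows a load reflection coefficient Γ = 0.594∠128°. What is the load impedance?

Z_L = Z_0·(1 + Γ)/(1 − Γ) = 50·(0.634 + j0.468)/(1.37 − j0.468)

Z_L ≈ 15.5 + j22.5 Ω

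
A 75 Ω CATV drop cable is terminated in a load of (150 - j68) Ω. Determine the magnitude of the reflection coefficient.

Γ = (Z_L − Z_0)/(Z_L + Z_0) = (75 − j68)/(225 − j68)
|Γ| = 101/235

|Γ| ≈ 0.431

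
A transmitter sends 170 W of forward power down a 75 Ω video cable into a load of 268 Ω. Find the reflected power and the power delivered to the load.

Γ = (268 − 75)/(268 + 75) = 0.563
|Γ|² = 0.317
P_refl = |Γ|²·P_inc = 53.8 W, P_del = (1 − |Γ|²)·P_inc = 116 W

P_reflected ≈ 53.8 W; P_delivered ≈ 116 W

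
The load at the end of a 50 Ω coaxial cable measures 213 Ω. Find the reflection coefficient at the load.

Γ = (Z_L − Z_0)/(Z_L + Z_0) = (213 − 50)/(213 + 50) = 163/263

Γ = 0.62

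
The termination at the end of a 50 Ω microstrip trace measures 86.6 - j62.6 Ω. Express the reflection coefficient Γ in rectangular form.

Γ ≈ 0.395 − j0.277

Γ = (Z_L − Z_0)/(Z_L + Z_0) = (36.6 − j62.6)/(136.6 − j62.6)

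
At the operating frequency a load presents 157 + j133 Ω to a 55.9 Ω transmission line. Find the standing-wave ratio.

Γ = (Z_L − Z_0)/(Z_L + Z_0) = (101.1 + j133)/(212.9 + j133)
|Γ| = 167/251 = 0.666
VSWR = (1 + |Γ|)/(1 − |Γ|) = 1.67/0.334

VSWR ≈ 4.98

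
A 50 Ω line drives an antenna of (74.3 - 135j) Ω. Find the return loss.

RL ≈ 2.53 dB

Γ = (24.3 − j135)/(124.3 − j135), |Γ| = 0.747
RL = −20·log₁₀|Γ| = −20·log₁₀(0.747)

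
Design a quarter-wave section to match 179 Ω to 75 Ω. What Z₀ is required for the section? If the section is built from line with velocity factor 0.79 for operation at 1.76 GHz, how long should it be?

Z_qwt ≈ 116 Ω; length ≈ 3.37 cm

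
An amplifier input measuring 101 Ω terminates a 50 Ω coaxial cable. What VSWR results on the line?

VSWR ≈ 2.02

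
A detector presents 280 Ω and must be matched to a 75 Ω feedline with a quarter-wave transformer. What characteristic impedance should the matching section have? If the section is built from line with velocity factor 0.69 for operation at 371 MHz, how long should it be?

Z_qwt ≈ 145 Ω; length ≈ 13.9 cm

Z_qwt = √(Z_0·R_L) = √(75 × 280) = √21000
λ = 0.69·c/f = 0.558 m, so l = λ/4 = 0.139 m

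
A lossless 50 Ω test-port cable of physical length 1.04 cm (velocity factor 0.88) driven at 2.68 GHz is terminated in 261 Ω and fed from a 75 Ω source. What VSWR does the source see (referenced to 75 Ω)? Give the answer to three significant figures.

VSWR ≈ 5.16

λ = v/f = 0.88·c / 2.68 GHz = 0.0985 m
βl = 2π·l/λ = 2π × 0.106 = 38°
tan(βl) = 0.781
Z_in = Z_0·(Z_L + jZ_0·tanβl)/(Z_0 + jZ_L·tanβl) = 23.8 − j58.1 Ω
Γ_s = (Z_in − Z_s)/(Z_in + Z_s) = (-51.2 − j58.1)/(98.8 − j58.1), |Γ_s| = 0.675
VSWR = (1 + |Γ_s|)/(1 − |Γ_s|)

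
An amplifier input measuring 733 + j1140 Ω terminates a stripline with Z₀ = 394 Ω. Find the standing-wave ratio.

Γ = (Z_L − Z_0)/(Z_L + Z_0) = (339 + j1140)/(1127 + j1140)
|Γ| = 1190/1600 = 0.742
VSWR = (1 + |Γ|)/(1 − |Γ|) = 1.74/0.258

VSWR ≈ 6.75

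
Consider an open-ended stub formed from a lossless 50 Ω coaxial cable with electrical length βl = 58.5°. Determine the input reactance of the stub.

tan(βl) = 1.63
For an open-ended stub, Z_in = −jZ_0·cot(βl) = −jZ_0/tan(βl)

X_in ≈ -30.6 Ω (capacitive)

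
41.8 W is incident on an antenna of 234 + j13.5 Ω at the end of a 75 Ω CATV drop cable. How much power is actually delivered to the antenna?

|Γ| = |(159 + j13.5)/(309 + j13.5)| = 0.516
|Γ|² = 0.266
P_refl = |Γ|²·P_inc = 11.1 W, P_del = (1 − |Γ|²)·P_inc = 30.7 W

P_delivered ≈ 30.7 W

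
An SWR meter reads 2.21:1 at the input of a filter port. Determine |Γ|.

|Γ| = (S − 1)/(S + 1) = (2.21 − 1)/(2.21 + 1) = 1.21/3.21

|Γ| ≈ 0.377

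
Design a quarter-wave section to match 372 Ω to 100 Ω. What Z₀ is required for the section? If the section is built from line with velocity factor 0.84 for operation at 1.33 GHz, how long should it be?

Z_qwt = √(Z_0·R_L) = √(100 × 372) = √37200
λ = 0.84·c/f = 0.189 m, so l = λ/4 = 0.0474 m

Z_qwt ≈ 193 Ω; length ≈ 4.74 cm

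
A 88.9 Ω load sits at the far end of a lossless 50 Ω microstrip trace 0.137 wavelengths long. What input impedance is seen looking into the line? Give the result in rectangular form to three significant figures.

Z_in ≈ 39.6 − j23.8 Ω

βl = 2π × 0.137 = 49.3°
tan(βl) = tan(49.3°) = 1.16
Z_in = Z_0·(Z_L + jZ_0·tanβl)/(Z_0 + jZ_L·tanβl)
     = 50·(88.9 + j58.2)/(50 + j103)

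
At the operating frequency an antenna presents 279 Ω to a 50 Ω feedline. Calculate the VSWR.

Γ = (279 − 50)/(279 + 50) = 0.696
VSWR = (1 + 0.696)/(1 − 0.696)

VSWR ≈ 5.58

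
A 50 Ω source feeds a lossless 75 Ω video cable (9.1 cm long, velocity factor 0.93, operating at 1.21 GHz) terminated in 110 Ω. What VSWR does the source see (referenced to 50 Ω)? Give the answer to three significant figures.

λ = v/f = 0.93·c / 1.21 GHz = 0.231 m
βl = 2π·l/λ = 2π × 0.395 = 142°
tan(βl) = -0.779
Z_in = Z_0·(Z_L + jZ_0·tanβl)/(Z_0 + jZ_L·tanβl) = 76.7 + j29.2 Ω
Γ_s = (Z_in − Z_s)/(Z_in + Z_s) = (26.7 + j29.2)/(127 + j29.2), |Γ_s| = 0.304
VSWR = (1 + |Γ_s|)/(1 − |Γ_s|)

VSWR ≈ 1.87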